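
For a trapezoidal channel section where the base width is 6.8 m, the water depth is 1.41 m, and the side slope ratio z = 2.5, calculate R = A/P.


For a trapezoidal section with side slope z:
A = (b + z*y)*y = (6.8 + 2.5*1.41)*1.41 = 14.558 m^2.
P = b + 2*y*sqrt(1 + z^2) = 6.8 + 2*1.41*sqrt(1 + 2.5^2) = 14.393 m.
R = A/P = 14.558 / 14.393 = 1.0115 m.

1.0115


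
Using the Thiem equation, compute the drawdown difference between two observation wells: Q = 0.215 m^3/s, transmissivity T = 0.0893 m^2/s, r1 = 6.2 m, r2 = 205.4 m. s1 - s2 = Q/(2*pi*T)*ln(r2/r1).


Thiem equation: s1 - s2 = Q/(2*pi*T) * ln(r2/r1).
ln(r2/r1) = ln(205.4/6.2) = 3.5004.
Q/(2*pi*T) = 0.215 / (2*pi*0.0893) = 0.215 / 0.5611 = 0.3832.
s1 - s2 = 0.3832 * 3.5004 = 1.3413 m.

1.3413


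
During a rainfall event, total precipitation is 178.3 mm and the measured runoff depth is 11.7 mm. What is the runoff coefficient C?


The runoff coefficient C = runoff depth / rainfall depth.
C = 11.7 / 178.3
  = 0.0656.

0.0656


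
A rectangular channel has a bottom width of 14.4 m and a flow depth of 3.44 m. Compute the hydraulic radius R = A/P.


For a rectangular section:
Flow area A = b * y = 14.4 * 3.44 = 49.54 m^2.
Wetted perimeter P = b + 2y = 14.4 + 2*3.44 = 21.28 m.
Hydraulic radius R = A/P = 49.54 / 21.28 = 2.3278 m.

2.3278


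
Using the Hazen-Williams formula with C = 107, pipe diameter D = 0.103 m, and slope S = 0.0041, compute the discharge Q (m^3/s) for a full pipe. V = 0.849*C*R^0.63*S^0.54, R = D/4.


For a full circular pipe, R = D/4 = 0.103/4 = 0.0257 m.
V = 0.849 * 107 * 0.0257^0.63 * 0.0041^0.54
  = 0.849 * 107 * 0.099722 * 0.051393
  = 0.4656 m/s.
Pipe area A = pi*D^2/4 = pi*0.103^2/4 = 0.0083 m^2.
Q = A * V = 0.0083 * 0.4656 = 0.0039 m^3/s.

0.0039


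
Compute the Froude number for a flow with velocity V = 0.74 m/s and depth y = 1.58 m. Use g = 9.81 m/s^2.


The Froude number is defined as Fr = V / sqrt(g*y).
g*y = 9.81 * 1.58 = 15.4998.
sqrt(g*y) = sqrt(15.4998) = 3.937.
Fr = 0.74 / 3.937 = 0.188.

0.188


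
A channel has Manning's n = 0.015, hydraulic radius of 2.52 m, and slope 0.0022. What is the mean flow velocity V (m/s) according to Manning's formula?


Manning's equation gives V = (1/n) * R^(2/3) * S^(1/2).
First, compute R^(2/3) = 2.52^(2/3) = 1.8518.
Next, S^(1/2) = 0.0022^(1/2) = 0.046904.
Then 1/n = 1/0.015 = 66.67.
V = 66.67 * 1.8518 * 0.046904 = 5.7906 m/s.

5.7906


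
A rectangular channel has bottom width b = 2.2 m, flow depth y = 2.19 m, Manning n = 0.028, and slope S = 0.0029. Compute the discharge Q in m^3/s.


For a rectangular channel, the cross-sectional area A = b * y = 2.2 * 2.19 = 4.82 m^2.
The wetted perimeter P = b + 2y = 2.2 + 2*2.19 = 6.58 m.
Hydraulic radius R = A/P = 4.82/6.58 = 0.7322 m.
Velocity V = (1/n)*R^(2/3)*S^(1/2) = (1/0.028)*0.7322^(2/3)*0.0029^(1/2) = 1.5624 m/s.
Discharge Q = A * V = 4.82 * 1.5624 = 7.528 m^3/s.

7.528


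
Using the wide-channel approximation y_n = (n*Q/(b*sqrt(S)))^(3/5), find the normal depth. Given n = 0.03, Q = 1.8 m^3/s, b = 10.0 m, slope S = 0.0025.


We use the wide-channel approximation y_n = (n*Q/(b*sqrt(S)))^(3/5).
sqrt(S) = sqrt(0.0025) = 0.05.
Numerator: n*Q = 0.03 * 1.8 = 0.054.
Denominator: b*sqrt(S) = 10.0 * 0.05 = 0.5.
arg = 0.108.
y_n = 0.108^(3/5) = 0.2631 m.

0.2631


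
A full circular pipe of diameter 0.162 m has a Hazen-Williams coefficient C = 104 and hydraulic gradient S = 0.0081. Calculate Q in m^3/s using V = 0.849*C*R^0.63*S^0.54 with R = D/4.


For a full circular pipe, R = D/4 = 0.162/4 = 0.0405 m.
V = 0.849 * 104 * 0.0405^0.63 * 0.0081^0.54
  = 0.849 * 104 * 0.132647 * 0.07423
  = 0.8694 m/s.
Pipe area A = pi*D^2/4 = pi*0.162^2/4 = 0.0206 m^2.
Q = A * V = 0.0206 * 0.8694 = 0.0179 m^3/s.

0.0179


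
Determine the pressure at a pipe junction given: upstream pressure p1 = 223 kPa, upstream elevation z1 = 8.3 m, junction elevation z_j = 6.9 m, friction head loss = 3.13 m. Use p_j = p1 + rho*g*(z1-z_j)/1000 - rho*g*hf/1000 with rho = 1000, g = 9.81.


Junction pressure: p_j = p1 + rho*g*(z1 - z_j)/1000 - rho*g*hf/1000.
Elevation term = 1000*9.81*(8.3 - 6.9)/1000 = 13.734 kPa.
Friction term = 1000*9.81*3.13/1000 = 30.705 kPa.
p_j = 223 + 13.734 - 30.705 = 206.03 kPa.

206.03


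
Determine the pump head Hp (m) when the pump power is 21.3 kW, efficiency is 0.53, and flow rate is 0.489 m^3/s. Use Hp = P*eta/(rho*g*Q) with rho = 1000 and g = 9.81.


Pump head formula: Hp = P * eta / (rho * g * Q).
Numerator: P * eta = 21.3 * 1000 * 0.53 = 11289.0 W.
Denominator: rho * g * Q = 1000 * 9.81 * 0.489 = 4797.09.
Hp = 11289.0 / 4797.09 = 2.35 m.

2.35


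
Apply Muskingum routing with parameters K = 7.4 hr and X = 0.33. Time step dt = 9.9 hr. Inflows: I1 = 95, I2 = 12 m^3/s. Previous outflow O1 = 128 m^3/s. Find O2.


Muskingum coefficients:
denom = 2*K*(1-X) + dt = 2*7.4*(1-0.33) + 9.9 = 19.816.
C0 = (dt - 2*K*X)/denom = (9.9 - 2*7.4*0.33)/19.816 = 0.2531.
C1 = (dt + 2*K*X)/denom = (9.9 + 2*7.4*0.33)/19.816 = 0.7461.
C2 = (2*K*(1-X) - dt)/denom = 0.0008.
O2 = C0*I2 + C1*I1 + C2*O1
   = 0.2531*12 + 0.7461*95 + 0.0008*128
   = 74.02 m^3/s.

74.02


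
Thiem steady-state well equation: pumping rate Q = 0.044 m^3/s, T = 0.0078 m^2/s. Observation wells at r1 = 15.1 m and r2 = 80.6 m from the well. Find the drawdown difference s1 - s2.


Thiem equation: s1 - s2 = Q/(2*pi*T) * ln(r2/r1).
ln(r2/r1) = ln(80.6/15.1) = 1.6748.
Q/(2*pi*T) = 0.044 / (2*pi*0.0078) = 0.044 / 0.049 = 0.8978.
s1 - s2 = 0.8978 * 1.6748 = 1.5036 m.

1.5036


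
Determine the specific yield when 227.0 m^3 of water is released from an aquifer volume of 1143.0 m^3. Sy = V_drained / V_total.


Specific yield Sy = Volume drained / Total volume.
Sy = 227.0 / 1143.0
   = 0.1986.

0.1986


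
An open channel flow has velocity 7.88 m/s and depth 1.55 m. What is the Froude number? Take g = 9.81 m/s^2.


The Froude number is defined as Fr = V / sqrt(g*y).
g*y = 9.81 * 1.55 = 15.2055.
sqrt(g*y) = sqrt(15.2055) = 3.8994.
Fr = 7.88 / 3.8994 = 2.0208.

2.0208


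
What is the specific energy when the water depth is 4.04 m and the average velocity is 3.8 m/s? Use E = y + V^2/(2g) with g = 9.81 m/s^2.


Specific energy E = y + V^2/(2g).
Velocity head = V^2/(2g) = 3.8^2 / (2*9.81) = 14.44 / 19.62 = 0.736 m.
E = 4.04 + 0.736 = 4.776 m.

4.776


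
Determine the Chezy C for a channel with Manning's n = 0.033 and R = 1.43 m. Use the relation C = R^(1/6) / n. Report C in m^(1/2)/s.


The Chezy coefficient relates to Manning's n through C = R^(1/6) / n.
R^(1/6) = 1.43^(1/6) = 1.061425.
C = 1.061425 / 0.033 = 32.16 m^(1/2)/s.

32.16


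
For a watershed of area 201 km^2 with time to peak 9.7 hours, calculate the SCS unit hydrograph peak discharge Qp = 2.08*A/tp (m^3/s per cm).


SCS formula: Qp = 2.08 * A / tp.
Qp = 2.08 * 201 / 9.7
   = 418.08 / 9.7
   = 43.1 m^3/s per cm.

43.1


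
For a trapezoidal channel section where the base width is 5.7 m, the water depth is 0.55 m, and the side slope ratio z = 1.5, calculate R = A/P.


For a trapezoidal section with side slope z:
A = (b + z*y)*y = (5.7 + 1.5*0.55)*0.55 = 3.589 m^2.
P = b + 2*y*sqrt(1 + z^2) = 5.7 + 2*0.55*sqrt(1 + 1.5^2) = 7.683 m.
R = A/P = 3.589 / 7.683 = 0.4671 m.

0.4671


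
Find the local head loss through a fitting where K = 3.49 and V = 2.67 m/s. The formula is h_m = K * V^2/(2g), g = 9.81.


Minor loss formula: h_m = K * V^2/(2g).
V^2 = 2.67^2 = 7.1289.
V^2/(2g) = 7.1289 / 19.62 = 0.3633 m.
h_m = 3.49 * 0.3633 = 1.2681 m.

1.2681


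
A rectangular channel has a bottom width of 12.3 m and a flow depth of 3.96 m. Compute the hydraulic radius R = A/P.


For a rectangular section:
Flow area A = b * y = 12.3 * 3.96 = 48.71 m^2.
Wetted perimeter P = b + 2y = 12.3 + 2*3.96 = 20.22 m.
Hydraulic radius R = A/P = 48.71 / 20.22 = 2.4089 m.

2.4089


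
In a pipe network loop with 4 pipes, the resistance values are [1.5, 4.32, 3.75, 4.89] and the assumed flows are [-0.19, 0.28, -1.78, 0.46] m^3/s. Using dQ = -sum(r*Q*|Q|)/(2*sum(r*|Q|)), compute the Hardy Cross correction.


Numerator terms (r*Q*|Q|): 1.5*-0.19*|-0.19| = -0.0542; 4.32*0.28*|0.28| = 0.3387; 3.75*-1.78*|-1.78| = -11.8815; 4.89*0.46*|0.46| = 1.0347.
Sum of numerator = -10.5622.
Denominator terms (r*|Q|): 1.5*|-0.19| = 0.285; 4.32*|0.28| = 1.2096; 3.75*|-1.78| = 6.675; 4.89*|0.46| = 2.2494.
2 * sum of denominator = 2 * 10.419 = 20.838.
dQ = --10.5622 / 20.838 = 0.5069 m^3/s.

0.5069


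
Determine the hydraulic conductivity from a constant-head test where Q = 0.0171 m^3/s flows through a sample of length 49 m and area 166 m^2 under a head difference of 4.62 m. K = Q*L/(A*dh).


From K = Q*L / (A*dh):
Numerator: Q*L = 0.0171 * 49 = 0.8379.
Denominator: A*dh = 166 * 4.62 = 766.92.
K = 0.8379 / 766.92 = 0.001093 m/s.

0.001093


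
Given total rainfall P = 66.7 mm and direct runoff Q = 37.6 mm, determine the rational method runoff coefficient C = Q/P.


The runoff coefficient C = runoff depth / rainfall depth.
C = 37.6 / 66.7
  = 0.5637.

0.5637


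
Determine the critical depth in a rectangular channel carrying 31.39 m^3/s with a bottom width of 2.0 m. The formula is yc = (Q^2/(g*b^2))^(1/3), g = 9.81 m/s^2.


Using yc = (Q^2 / (g * b^2))^(1/3):
Q^2 = 31.39^2 = 985.33.
g * b^2 = 9.81 * 2.0^2 = 9.81 * 4.0 = 39.24.
Q^2 / (g*b^2) = 985.33 / 39.24 = 25.1103.
yc = 25.1103^(1/3) = 2.9283 m.

2.9283


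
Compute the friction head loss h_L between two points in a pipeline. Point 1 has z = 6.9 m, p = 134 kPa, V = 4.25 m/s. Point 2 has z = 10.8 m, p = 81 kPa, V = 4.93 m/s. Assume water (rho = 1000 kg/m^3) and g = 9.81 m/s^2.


Total head at each section: H = z + p/(rho*g) + V^2/(2g).
H1 = 6.9 + 134*1000/(1000*9.81) + 4.25^2/(2*9.81)
   = 6.9 + 13.66 + 0.9206
   = 21.48 m.
H2 = 10.8 + 81*1000/(1000*9.81) + 4.93^2/(2*9.81)
   = 10.8 + 8.257 + 1.2388
   = 20.296 m.
h_L = H1 - H2 = 21.48 - 20.296 = 1.184 m.

1.184


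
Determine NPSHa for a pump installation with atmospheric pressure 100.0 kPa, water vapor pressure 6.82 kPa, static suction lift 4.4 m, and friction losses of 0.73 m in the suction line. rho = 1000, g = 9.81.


NPSHa = p_atm/(rho*g) - z_s - hf_s - p_vap/(rho*g).
p_atm/(rho*g) = 100.0*1000 / (1000*9.81) = 10.194 m.
p_vap/(rho*g) = 6.82*1000 / (1000*9.81) = 0.695 m.
NPSHa = 10.194 - 4.4 - 0.73 - 0.695
      = 4.37 m.

4.37


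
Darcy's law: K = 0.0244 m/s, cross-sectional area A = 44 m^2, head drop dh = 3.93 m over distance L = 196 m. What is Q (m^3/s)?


Darcy's law: Q = K * A * i, where i = dh/L.
Hydraulic gradient i = 3.93 / 196 = 0.020051.
Q = 0.0244 * 44 * 0.020051
  = 0.0215 m^3/s.

0.0215


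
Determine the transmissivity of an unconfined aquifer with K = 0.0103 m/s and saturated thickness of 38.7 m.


Transmissivity is defined as T = K * h.
T = 0.0103 * 38.7
  = 0.3986 m^2/s.

0.3986


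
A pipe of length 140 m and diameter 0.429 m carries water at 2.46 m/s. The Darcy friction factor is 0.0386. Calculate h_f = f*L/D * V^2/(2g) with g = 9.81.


Darcy-Weisbach equation: h_f = f * (L/D) * V^2/(2g).
f * L/D = 0.0386 * 140/0.429 = 12.5967.
V^2/(2g) = 2.46^2 / (2*9.81) = 6.0516 / 19.62 = 0.3084 m.
h_f = 12.5967 * 0.3084 = 3.885 m.

3.885


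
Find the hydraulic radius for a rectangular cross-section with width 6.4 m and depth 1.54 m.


For a rectangular section:
Flow area A = b * y = 6.4 * 1.54 = 9.86 m^2.
Wetted perimeter P = b + 2y = 6.4 + 2*1.54 = 9.48 m.
Hydraulic radius R = A/P = 9.86 / 9.48 = 1.0397 m.

1.0397


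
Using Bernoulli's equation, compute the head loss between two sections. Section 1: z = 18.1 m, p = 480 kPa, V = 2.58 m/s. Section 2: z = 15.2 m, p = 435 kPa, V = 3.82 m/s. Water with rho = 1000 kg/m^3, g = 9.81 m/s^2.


Total head at each section: H = z + p/(rho*g) + V^2/(2g).
H1 = 18.1 + 480*1000/(1000*9.81) + 2.58^2/(2*9.81)
   = 18.1 + 48.93 + 0.3393
   = 67.369 m.
H2 = 15.2 + 435*1000/(1000*9.81) + 3.82^2/(2*9.81)
   = 15.2 + 44.343 + 0.7438
   = 60.286 m.
h_L = H1 - H2 = 67.369 - 60.286 = 7.083 m.

7.083


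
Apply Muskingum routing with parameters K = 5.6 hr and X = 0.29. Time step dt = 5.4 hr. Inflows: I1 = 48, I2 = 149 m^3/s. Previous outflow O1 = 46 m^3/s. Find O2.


Muskingum coefficients:
denom = 2*K*(1-X) + dt = 2*5.6*(1-0.29) + 5.4 = 13.352.
C0 = (dt - 2*K*X)/denom = (5.4 - 2*5.6*0.29)/13.352 = 0.1612.
C1 = (dt + 2*K*X)/denom = (5.4 + 2*5.6*0.29)/13.352 = 0.6477.
C2 = (2*K*(1-X) - dt)/denom = 0.1911.
O2 = C0*I2 + C1*I1 + C2*O1
   = 0.1612*149 + 0.6477*48 + 0.1911*46
   = 63.9 m^3/s.

63.9


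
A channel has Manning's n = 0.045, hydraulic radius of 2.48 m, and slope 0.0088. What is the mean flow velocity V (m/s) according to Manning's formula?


Manning's equation gives V = (1/n) * R^(2/3) * S^(1/2).
First, compute R^(2/3) = 2.48^(2/3) = 1.8322.
Next, S^(1/2) = 0.0088^(1/2) = 0.093808.
Then 1/n = 1/0.045 = 22.22.
V = 22.22 * 1.8322 * 0.093808 = 3.8194 m/s.

3.8194


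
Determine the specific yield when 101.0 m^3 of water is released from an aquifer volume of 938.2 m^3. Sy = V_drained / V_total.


Specific yield Sy = Volume drained / Total volume.
Sy = 101.0 / 938.2
   = 0.1077.

0.1077


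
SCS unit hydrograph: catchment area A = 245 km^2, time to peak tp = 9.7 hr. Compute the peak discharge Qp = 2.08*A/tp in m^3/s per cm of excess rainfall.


SCS formula: Qp = 2.08 * A / tp.
Qp = 2.08 * 245 / 9.7
   = 509.6 / 9.7
   = 52.54 m^3/s per cm.

52.54


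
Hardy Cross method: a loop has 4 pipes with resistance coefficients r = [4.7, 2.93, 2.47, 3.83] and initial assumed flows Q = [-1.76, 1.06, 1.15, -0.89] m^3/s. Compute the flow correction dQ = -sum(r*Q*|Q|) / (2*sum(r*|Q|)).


Numerator terms (r*Q*|Q|): 4.7*-1.76*|-1.76| = -14.5587; 2.93*1.06*|1.06| = 3.2921; 2.47*1.15*|1.15| = 3.2666; 3.83*-0.89*|-0.89| = -3.0337.
Sum of numerator = -11.0337.
Denominator terms (r*|Q|): 4.7*|-1.76| = 8.272; 2.93*|1.06| = 3.1058; 2.47*|1.15| = 2.8405; 3.83*|-0.89| = 3.4087.
2 * sum of denominator = 2 * 17.627 = 35.254.
dQ = --11.0337 / 35.254 = 0.313 m^3/s.

0.313


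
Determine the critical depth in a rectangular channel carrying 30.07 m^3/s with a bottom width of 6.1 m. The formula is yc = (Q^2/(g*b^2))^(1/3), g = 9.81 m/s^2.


Using yc = (Q^2 / (g * b^2))^(1/3):
Q^2 = 30.07^2 = 904.2.
g * b^2 = 9.81 * 6.1^2 = 9.81 * 37.21 = 365.03.
Q^2 / (g*b^2) = 904.2 / 365.03 = 2.4771.
yc = 2.4771^(1/3) = 1.353 m.

1.353


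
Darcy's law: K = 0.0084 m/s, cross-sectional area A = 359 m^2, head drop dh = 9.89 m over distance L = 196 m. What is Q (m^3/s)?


Darcy's law: Q = K * A * i, where i = dh/L.
Hydraulic gradient i = 9.89 / 196 = 0.050459.
Q = 0.0084 * 359 * 0.050459
  = 0.1522 m^3/s.

0.1522


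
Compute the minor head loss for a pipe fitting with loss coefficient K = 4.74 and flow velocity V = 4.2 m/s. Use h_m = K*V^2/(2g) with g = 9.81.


Minor loss formula: h_m = K * V^2/(2g).
V^2 = 4.2^2 = 17.64.
V^2/(2g) = 17.64 / 19.62 = 0.8991 m.
h_m = 4.74 * 0.8991 = 4.2617 m.

4.2617


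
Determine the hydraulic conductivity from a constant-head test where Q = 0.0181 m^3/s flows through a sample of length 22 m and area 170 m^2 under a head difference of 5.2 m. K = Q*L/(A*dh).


From K = Q*L / (A*dh):
Numerator: Q*L = 0.0181 * 22 = 0.3982.
Denominator: A*dh = 170 * 5.2 = 884.0.
K = 0.3982 / 884.0 = 0.00045 m/s.

0.00045


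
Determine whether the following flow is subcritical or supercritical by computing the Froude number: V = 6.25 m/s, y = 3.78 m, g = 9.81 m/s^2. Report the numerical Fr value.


The Froude number is defined as Fr = V / sqrt(g*y).
g*y = 9.81 * 3.78 = 37.0818.
sqrt(g*y) = sqrt(37.0818) = 6.0895.
Fr = 6.25 / 6.0895 = 1.0264.
Since Fr > 1, the flow is supercritical.

1.0264


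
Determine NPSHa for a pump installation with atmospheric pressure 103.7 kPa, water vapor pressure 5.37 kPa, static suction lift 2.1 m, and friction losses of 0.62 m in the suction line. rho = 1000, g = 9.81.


NPSHa = p_atm/(rho*g) - z_s - hf_s - p_vap/(rho*g).
p_atm/(rho*g) = 103.7*1000 / (1000*9.81) = 10.571 m.
p_vap/(rho*g) = 5.37*1000 / (1000*9.81) = 0.547 m.
NPSHa = 10.571 - 2.1 - 0.62 - 0.547
      = 7.3 m.

7.3


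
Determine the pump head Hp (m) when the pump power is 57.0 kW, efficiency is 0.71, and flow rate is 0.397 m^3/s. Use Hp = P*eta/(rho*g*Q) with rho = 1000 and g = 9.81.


Pump head formula: Hp = P * eta / (rho * g * Q).
Numerator: P * eta = 57.0 * 1000 * 0.71 = 40470.0 W.
Denominator: rho * g * Q = 1000 * 9.81 * 0.397 = 3894.57.
Hp = 40470.0 / 3894.57 = 10.39 m.

10.39


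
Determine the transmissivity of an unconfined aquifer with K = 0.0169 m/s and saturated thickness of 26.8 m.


Transmissivity is defined as T = K * h.
T = 0.0169 * 26.8
  = 0.4529 m^2/s.

0.4529


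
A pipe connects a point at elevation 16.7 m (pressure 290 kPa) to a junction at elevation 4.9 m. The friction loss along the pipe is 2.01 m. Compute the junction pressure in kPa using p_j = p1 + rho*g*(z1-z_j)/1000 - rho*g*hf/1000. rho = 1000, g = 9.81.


Junction pressure: p_j = p1 + rho*g*(z1 - z_j)/1000 - rho*g*hf/1000.
Elevation term = 1000*9.81*(16.7 - 4.9)/1000 = 115.758 kPa.
Friction term = 1000*9.81*2.01/1000 = 19.718 kPa.
p_j = 290 + 115.758 - 19.718 = 386.04 kPa.

386.04


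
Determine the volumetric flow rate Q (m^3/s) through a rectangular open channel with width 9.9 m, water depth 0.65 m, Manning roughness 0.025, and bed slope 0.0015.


For a rectangular channel, the cross-sectional area A = b * y = 9.9 * 0.65 = 6.44 m^2.
The wetted perimeter P = b + 2y = 9.9 + 2*0.65 = 11.2 m.
Hydraulic radius R = A/P = 6.44/11.2 = 0.5746 m.
Velocity V = (1/n)*R^(2/3)*S^(1/2) = (1/0.025)*0.5746^(2/3)*0.0015^(1/2) = 1.0707 m/s.
Discharge Q = A * V = 6.44 * 1.0707 = 6.89 m^3/s.

6.89


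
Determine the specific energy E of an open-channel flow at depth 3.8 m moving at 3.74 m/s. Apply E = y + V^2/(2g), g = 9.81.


Specific energy E = y + V^2/(2g).
Velocity head = V^2/(2g) = 3.74^2 / (2*9.81) = 13.9876 / 19.62 = 0.7129 m.
E = 3.8 + 0.7129 = 4.5129 m.

4.5129


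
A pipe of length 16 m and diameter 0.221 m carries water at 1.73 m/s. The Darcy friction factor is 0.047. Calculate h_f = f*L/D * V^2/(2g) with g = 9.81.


Darcy-Weisbach equation: h_f = f * (L/D) * V^2/(2g).
f * L/D = 0.047 * 16/0.221 = 3.4027.
V^2/(2g) = 1.73^2 / (2*9.81) = 2.9929 / 19.62 = 0.1525 m.
h_f = 3.4027 * 0.1525 = 0.519 m.

0.519


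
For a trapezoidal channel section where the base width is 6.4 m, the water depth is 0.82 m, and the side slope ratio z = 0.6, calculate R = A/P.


For a trapezoidal section with side slope z:
A = (b + z*y)*y = (6.4 + 0.6*0.82)*0.82 = 5.651 m^2.
P = b + 2*y*sqrt(1 + z^2) = 6.4 + 2*0.82*sqrt(1 + 0.6^2) = 8.313 m.
R = A/P = 5.651 / 8.313 = 0.6799 m.

0.6799


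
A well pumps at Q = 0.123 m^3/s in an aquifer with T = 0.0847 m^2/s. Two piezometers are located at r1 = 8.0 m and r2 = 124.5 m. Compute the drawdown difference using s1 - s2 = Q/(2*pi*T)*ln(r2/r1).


Thiem equation: s1 - s2 = Q/(2*pi*T) * ln(r2/r1).
ln(r2/r1) = ln(124.5/8.0) = 2.7449.
Q/(2*pi*T) = 0.123 / (2*pi*0.0847) = 0.123 / 0.5322 = 0.2311.
s1 - s2 = 0.2311 * 2.7449 = 0.6344 m.

0.6344


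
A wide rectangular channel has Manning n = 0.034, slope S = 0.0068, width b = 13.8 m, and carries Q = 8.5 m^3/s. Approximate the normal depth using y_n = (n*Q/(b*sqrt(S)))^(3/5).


We use the wide-channel approximation y_n = (n*Q/(b*sqrt(S)))^(3/5).
sqrt(S) = sqrt(0.0068) = 0.082462.
Numerator: n*Q = 0.034 * 8.5 = 0.289.
Denominator: b*sqrt(S) = 13.8 * 0.082462 = 1.137976.
arg = 0.254.
y_n = 0.254^(3/5) = 0.4394 m.

0.4394


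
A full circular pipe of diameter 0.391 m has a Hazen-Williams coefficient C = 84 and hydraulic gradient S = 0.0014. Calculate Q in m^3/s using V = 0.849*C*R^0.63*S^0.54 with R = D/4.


For a full circular pipe, R = D/4 = 0.391/4 = 0.0978 m.
V = 0.849 * 84 * 0.0978^0.63 * 0.0014^0.54
  = 0.849 * 84 * 0.231086 * 0.028768
  = 0.4741 m/s.
Pipe area A = pi*D^2/4 = pi*0.391^2/4 = 0.1201 m^2.
Q = A * V = 0.1201 * 0.4741 = 0.0569 m^3/s.

0.0569


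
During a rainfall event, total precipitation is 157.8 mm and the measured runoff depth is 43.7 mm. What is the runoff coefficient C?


The runoff coefficient C = runoff depth / rainfall depth.
C = 43.7 / 157.8
  = 0.2769.

0.2769


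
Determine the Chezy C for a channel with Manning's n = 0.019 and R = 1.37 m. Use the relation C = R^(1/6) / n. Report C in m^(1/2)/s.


The Chezy coefficient relates to Manning's n through C = R^(1/6) / n.
R^(1/6) = 1.37^(1/6) = 1.053869.
C = 1.053869 / 0.019 = 55.47 m^(1/2)/s.

55.47


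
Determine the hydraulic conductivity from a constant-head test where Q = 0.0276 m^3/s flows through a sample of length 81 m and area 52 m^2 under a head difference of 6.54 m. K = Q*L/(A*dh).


From K = Q*L / (A*dh):
Numerator: Q*L = 0.0276 * 81 = 2.2356.
Denominator: A*dh = 52 * 6.54 = 340.08.
K = 2.2356 / 340.08 = 0.006574 m/s.

0.006574


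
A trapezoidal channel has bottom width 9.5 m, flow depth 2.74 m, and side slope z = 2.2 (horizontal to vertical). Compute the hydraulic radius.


For a trapezoidal section with side slope z:
A = (b + z*y)*y = (9.5 + 2.2*2.74)*2.74 = 42.547 m^2.
P = b + 2*y*sqrt(1 + z^2) = 9.5 + 2*2.74*sqrt(1 + 2.2^2) = 22.743 m.
R = A/P = 42.547 / 22.743 = 1.8708 m.

1.8708


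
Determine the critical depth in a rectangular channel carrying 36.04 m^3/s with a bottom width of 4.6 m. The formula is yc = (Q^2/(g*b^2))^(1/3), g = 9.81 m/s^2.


Using yc = (Q^2 / (g * b^2))^(1/3):
Q^2 = 36.04^2 = 1298.88.
g * b^2 = 9.81 * 4.6^2 = 9.81 * 21.16 = 207.58.
Q^2 / (g*b^2) = 1298.88 / 207.58 = 6.2573.
yc = 6.2573^(1/3) = 1.8427 m.

1.8427


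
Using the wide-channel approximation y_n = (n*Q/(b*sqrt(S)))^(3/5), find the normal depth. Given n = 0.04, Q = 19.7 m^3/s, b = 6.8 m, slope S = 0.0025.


We use the wide-channel approximation y_n = (n*Q/(b*sqrt(S)))^(3/5).
sqrt(S) = sqrt(0.0025) = 0.05.
Numerator: n*Q = 0.04 * 19.7 = 0.788.
Denominator: b*sqrt(S) = 6.8 * 0.05 = 0.34.
arg = 2.3176.
y_n = 2.3176^(3/5) = 1.6559 m.

1.6559


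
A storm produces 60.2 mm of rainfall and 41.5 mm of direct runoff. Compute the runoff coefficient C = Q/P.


The runoff coefficient C = runoff depth / rainfall depth.
C = 41.5 / 60.2
  = 0.6894.

0.6894


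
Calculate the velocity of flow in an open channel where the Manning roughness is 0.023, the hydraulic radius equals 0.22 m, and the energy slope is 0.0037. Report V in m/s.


Manning's equation gives V = (1/n) * R^(2/3) * S^(1/2).
First, compute R^(2/3) = 0.22^(2/3) = 0.3644.
Next, S^(1/2) = 0.0037^(1/2) = 0.060828.
Then 1/n = 1/0.023 = 43.48.
V = 43.48 * 0.3644 * 0.060828 = 0.9638 m/s.

0.9638


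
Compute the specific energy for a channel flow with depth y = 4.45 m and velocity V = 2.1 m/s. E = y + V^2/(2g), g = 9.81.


Specific energy E = y + V^2/(2g).
Velocity head = V^2/(2g) = 2.1^2 / (2*9.81) = 4.41 / 19.62 = 0.2248 m.
E = 4.45 + 0.2248 = 4.6748 m.

4.6748


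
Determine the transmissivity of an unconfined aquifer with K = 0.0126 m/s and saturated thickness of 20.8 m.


Transmissivity is defined as T = K * h.
T = 0.0126 * 20.8
  = 0.2621 m^2/s.

0.2621


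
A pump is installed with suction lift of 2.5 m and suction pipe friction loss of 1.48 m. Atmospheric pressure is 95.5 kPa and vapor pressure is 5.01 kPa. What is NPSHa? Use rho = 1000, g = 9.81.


NPSHa = p_atm/(rho*g) - z_s - hf_s - p_vap/(rho*g).
p_atm/(rho*g) = 95.5*1000 / (1000*9.81) = 9.735 m.
p_vap/(rho*g) = 5.01*1000 / (1000*9.81) = 0.511 m.
NPSHa = 9.735 - 2.5 - 1.48 - 0.511
      = 5.24 m.

5.24


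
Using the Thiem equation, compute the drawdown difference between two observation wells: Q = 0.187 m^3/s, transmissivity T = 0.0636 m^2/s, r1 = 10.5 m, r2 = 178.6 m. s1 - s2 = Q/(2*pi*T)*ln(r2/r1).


Thiem equation: s1 - s2 = Q/(2*pi*T) * ln(r2/r1).
ln(r2/r1) = ln(178.6/10.5) = 2.8338.
Q/(2*pi*T) = 0.187 / (2*pi*0.0636) = 0.187 / 0.3996 = 0.468.
s1 - s2 = 0.468 * 2.8338 = 1.3261 m.

1.3261


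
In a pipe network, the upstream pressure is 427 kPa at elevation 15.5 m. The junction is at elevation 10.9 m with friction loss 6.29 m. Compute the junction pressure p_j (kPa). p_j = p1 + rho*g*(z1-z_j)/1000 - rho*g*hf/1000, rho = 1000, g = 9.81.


Junction pressure: p_j = p1 + rho*g*(z1 - z_j)/1000 - rho*g*hf/1000.
Elevation term = 1000*9.81*(15.5 - 10.9)/1000 = 45.126 kPa.
Friction term = 1000*9.81*6.29/1000 = 61.705 kPa.
p_j = 427 + 45.126 - 61.705 = 410.42 kPa.

410.42


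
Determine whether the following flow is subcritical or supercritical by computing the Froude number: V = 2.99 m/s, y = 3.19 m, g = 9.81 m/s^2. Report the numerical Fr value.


The Froude number is defined as Fr = V / sqrt(g*y).
g*y = 9.81 * 3.19 = 31.2939.
sqrt(g*y) = sqrt(31.2939) = 5.5941.
Fr = 2.99 / 5.5941 = 0.5345.
Since Fr < 1, the flow is subcritical.

0.5345


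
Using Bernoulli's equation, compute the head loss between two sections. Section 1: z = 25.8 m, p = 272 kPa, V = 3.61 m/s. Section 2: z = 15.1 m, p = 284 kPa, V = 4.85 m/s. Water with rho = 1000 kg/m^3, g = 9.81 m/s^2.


Total head at each section: H = z + p/(rho*g) + V^2/(2g).
H1 = 25.8 + 272*1000/(1000*9.81) + 3.61^2/(2*9.81)
   = 25.8 + 27.727 + 0.6642
   = 54.191 m.
H2 = 15.1 + 284*1000/(1000*9.81) + 4.85^2/(2*9.81)
   = 15.1 + 28.95 + 1.1989
   = 45.249 m.
h_L = H1 - H2 = 54.191 - 45.249 = 8.942 m.

8.942


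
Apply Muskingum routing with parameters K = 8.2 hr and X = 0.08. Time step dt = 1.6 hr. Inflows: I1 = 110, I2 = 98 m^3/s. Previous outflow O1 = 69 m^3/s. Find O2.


Muskingum coefficients:
denom = 2*K*(1-X) + dt = 2*8.2*(1-0.08) + 1.6 = 16.688.
C0 = (dt - 2*K*X)/denom = (1.6 - 2*8.2*0.08)/16.688 = 0.0173.
C1 = (dt + 2*K*X)/denom = (1.6 + 2*8.2*0.08)/16.688 = 0.1745.
C2 = (2*K*(1-X) - dt)/denom = 0.8082.
O2 = C0*I2 + C1*I1 + C2*O1
   = 0.0173*98 + 0.1745*110 + 0.8082*69
   = 76.65 m^3/s.

76.65


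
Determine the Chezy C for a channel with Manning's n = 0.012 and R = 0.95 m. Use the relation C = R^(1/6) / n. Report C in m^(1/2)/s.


The Chezy coefficient relates to Manning's n through C = R^(1/6) / n.
R^(1/6) = 0.95^(1/6) = 0.991488.
C = 0.991488 / 0.012 = 82.62 m^(1/2)/s.

82.62


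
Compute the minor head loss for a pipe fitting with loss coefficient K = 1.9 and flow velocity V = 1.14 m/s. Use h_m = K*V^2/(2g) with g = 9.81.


Minor loss formula: h_m = K * V^2/(2g).
V^2 = 1.14^2 = 1.2996.
V^2/(2g) = 1.2996 / 19.62 = 0.0662 m.
h_m = 1.9 * 0.0662 = 0.1259 m.

0.1259


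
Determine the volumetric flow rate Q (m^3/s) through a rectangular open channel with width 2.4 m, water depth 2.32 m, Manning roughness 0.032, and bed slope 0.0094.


For a rectangular channel, the cross-sectional area A = b * y = 2.4 * 2.32 = 5.57 m^2.
The wetted perimeter P = b + 2y = 2.4 + 2*2.32 = 7.04 m.
Hydraulic radius R = A/P = 5.57/7.04 = 0.7909 m.
Velocity V = (1/n)*R^(2/3)*S^(1/2) = (1/0.032)*0.7909^(2/3)*0.0094^(1/2) = 2.5912 m/s.
Discharge Q = A * V = 5.57 * 2.5912 = 14.428 m^3/s.

14.428


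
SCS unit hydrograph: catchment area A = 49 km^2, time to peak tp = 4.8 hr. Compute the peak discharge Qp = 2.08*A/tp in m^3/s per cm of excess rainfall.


SCS formula: Qp = 2.08 * A / tp.
Qp = 2.08 * 49 / 4.8
   = 101.92 / 4.8
   = 21.23 m^3/s per cm.

21.23


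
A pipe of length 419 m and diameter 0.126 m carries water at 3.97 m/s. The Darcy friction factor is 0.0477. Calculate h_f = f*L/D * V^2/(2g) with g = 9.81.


Darcy-Weisbach equation: h_f = f * (L/D) * V^2/(2g).
f * L/D = 0.0477 * 419/0.126 = 158.6214.
V^2/(2g) = 3.97^2 / (2*9.81) = 15.7609 / 19.62 = 0.8033 m.
h_f = 158.6214 * 0.8033 = 127.422 m.

127.422


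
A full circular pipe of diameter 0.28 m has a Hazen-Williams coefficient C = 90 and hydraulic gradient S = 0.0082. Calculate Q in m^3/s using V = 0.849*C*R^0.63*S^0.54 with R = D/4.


For a full circular pipe, R = D/4 = 0.28/4 = 0.07 m.
V = 0.849 * 90 * 0.07^0.63 * 0.0082^0.54
  = 0.849 * 90 * 0.187246 * 0.074724
  = 1.0691 m/s.
Pipe area A = pi*D^2/4 = pi*0.28^2/4 = 0.0616 m^2.
Q = A * V = 0.0616 * 1.0691 = 0.0658 m^3/s.

0.0658


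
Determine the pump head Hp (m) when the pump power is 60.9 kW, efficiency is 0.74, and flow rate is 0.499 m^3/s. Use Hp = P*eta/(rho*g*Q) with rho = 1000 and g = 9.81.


Pump head formula: Hp = P * eta / (rho * g * Q).
Numerator: P * eta = 60.9 * 1000 * 0.74 = 45066.0 W.
Denominator: rho * g * Q = 1000 * 9.81 * 0.499 = 4895.19.
Hp = 45066.0 / 4895.19 = 9.21 m.

9.21


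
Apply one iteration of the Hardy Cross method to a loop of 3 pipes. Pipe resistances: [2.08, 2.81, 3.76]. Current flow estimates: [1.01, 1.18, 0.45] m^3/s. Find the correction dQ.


Numerator terms (r*Q*|Q|): 2.08*1.01*|1.01| = 2.1218; 2.81*1.18*|1.18| = 3.9126; 3.76*0.45*|0.45| = 0.7614.
Sum of numerator = 6.7959.
Denominator terms (r*|Q|): 2.08*|1.01| = 2.1008; 2.81*|1.18| = 3.3158; 3.76*|0.45| = 1.692.
2 * sum of denominator = 2 * 7.1086 = 14.2172.
dQ = -6.7959 / 14.2172 = -0.478 m^3/s.

-0.478


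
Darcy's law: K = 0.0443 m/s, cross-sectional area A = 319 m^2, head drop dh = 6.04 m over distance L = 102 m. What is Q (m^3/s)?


Darcy's law: Q = K * A * i, where i = dh/L.
Hydraulic gradient i = 6.04 / 102 = 0.059216.
Q = 0.0443 * 319 * 0.059216
  = 0.8368 m^3/s.

0.8368


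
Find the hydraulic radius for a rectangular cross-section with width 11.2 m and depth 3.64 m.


For a rectangular section:
Flow area A = b * y = 11.2 * 3.64 = 40.77 m^2.
Wetted perimeter P = b + 2y = 11.2 + 2*3.64 = 18.48 m.
Hydraulic radius R = A/P = 40.77 / 18.48 = 2.2061 m.

2.2061


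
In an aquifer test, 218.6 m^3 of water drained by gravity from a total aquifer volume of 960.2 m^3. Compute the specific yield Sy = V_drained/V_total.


Specific yield Sy = Volume drained / Total volume.
Sy = 218.6 / 960.2
   = 0.2277.

0.2277


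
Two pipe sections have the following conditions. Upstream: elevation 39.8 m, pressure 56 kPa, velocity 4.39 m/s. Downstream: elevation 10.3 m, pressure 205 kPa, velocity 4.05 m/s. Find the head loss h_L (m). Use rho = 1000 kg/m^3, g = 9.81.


Total head at each section: H = z + p/(rho*g) + V^2/(2g).
H1 = 39.8 + 56*1000/(1000*9.81) + 4.39^2/(2*9.81)
   = 39.8 + 5.708 + 0.9823
   = 46.491 m.
H2 = 10.3 + 205*1000/(1000*9.81) + 4.05^2/(2*9.81)
   = 10.3 + 20.897 + 0.836
   = 32.033 m.
h_L = H1 - H2 = 46.491 - 32.033 = 14.458 m.

14.458


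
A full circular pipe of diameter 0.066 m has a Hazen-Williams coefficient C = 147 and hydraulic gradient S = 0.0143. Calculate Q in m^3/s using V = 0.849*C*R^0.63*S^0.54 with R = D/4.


For a full circular pipe, R = D/4 = 0.066/4 = 0.0165 m.
V = 0.849 * 147 * 0.0165^0.63 * 0.0143^0.54
  = 0.849 * 147 * 0.075338 * 0.100898
  = 0.9487 m/s.
Pipe area A = pi*D^2/4 = pi*0.066^2/4 = 0.0034 m^2.
Q = A * V = 0.0034 * 0.9487 = 0.0032 m^3/s.

0.0032


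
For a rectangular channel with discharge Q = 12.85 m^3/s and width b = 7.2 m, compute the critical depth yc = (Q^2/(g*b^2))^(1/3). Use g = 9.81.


Using yc = (Q^2 / (g * b^2))^(1/3):
Q^2 = 12.85^2 = 165.12.
g * b^2 = 9.81 * 7.2^2 = 9.81 * 51.84 = 508.55.
Q^2 / (g*b^2) = 165.12 / 508.55 = 0.3247.
yc = 0.3247^(1/3) = 0.6873 m.

0.6873


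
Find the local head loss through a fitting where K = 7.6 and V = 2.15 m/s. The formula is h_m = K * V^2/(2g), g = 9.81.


Minor loss formula: h_m = K * V^2/(2g).
V^2 = 2.15^2 = 4.6225.
V^2/(2g) = 4.6225 / 19.62 = 0.2356 m.
h_m = 7.6 * 0.2356 = 1.7906 m.

1.7906


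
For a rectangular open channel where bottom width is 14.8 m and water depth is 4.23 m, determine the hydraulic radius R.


For a rectangular section:
Flow area A = b * y = 14.8 * 4.23 = 62.6 m^2.
Wetted perimeter P = b + 2y = 14.8 + 2*4.23 = 23.26 m.
Hydraulic radius R = A/P = 62.6 / 23.26 = 2.6915 m.

2.6915


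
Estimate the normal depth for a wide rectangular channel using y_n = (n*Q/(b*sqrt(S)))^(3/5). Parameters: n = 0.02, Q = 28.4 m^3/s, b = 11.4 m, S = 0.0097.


We use the wide-channel approximation y_n = (n*Q/(b*sqrt(S)))^(3/5).
sqrt(S) = sqrt(0.0097) = 0.098489.
Numerator: n*Q = 0.02 * 28.4 = 0.568.
Denominator: b*sqrt(S) = 11.4 * 0.098489 = 1.122775.
arg = 0.5059.
y_n = 0.5059^(3/5) = 0.6644 m.

0.6644


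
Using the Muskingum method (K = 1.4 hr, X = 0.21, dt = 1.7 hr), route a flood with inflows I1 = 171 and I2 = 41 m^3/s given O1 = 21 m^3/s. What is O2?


Muskingum coefficients:
denom = 2*K*(1-X) + dt = 2*1.4*(1-0.21) + 1.7 = 3.912.
C0 = (dt - 2*K*X)/denom = (1.7 - 2*1.4*0.21)/3.912 = 0.2843.
C1 = (dt + 2*K*X)/denom = (1.7 + 2*1.4*0.21)/3.912 = 0.5849.
C2 = (2*K*(1-X) - dt)/denom = 0.1309.
O2 = C0*I2 + C1*I1 + C2*O1
   = 0.2843*41 + 0.5849*171 + 0.1309*21
   = 114.42 m^3/s.

114.42


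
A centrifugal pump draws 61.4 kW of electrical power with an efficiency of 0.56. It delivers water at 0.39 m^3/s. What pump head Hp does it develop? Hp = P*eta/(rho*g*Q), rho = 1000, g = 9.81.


Pump head formula: Hp = P * eta / (rho * g * Q).
Numerator: P * eta = 61.4 * 1000 * 0.56 = 34384.0 W.
Denominator: rho * g * Q = 1000 * 9.81 * 0.39 = 3825.9.
Hp = 34384.0 / 3825.9 = 8.99 m.

8.99


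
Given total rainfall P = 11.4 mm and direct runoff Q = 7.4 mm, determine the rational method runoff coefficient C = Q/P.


The runoff coefficient C = runoff depth / rainfall depth.
C = 7.4 / 11.4
  = 0.6491.

0.6491


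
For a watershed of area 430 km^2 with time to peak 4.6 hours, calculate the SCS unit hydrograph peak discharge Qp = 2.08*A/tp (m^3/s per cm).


SCS formula: Qp = 2.08 * A / tp.
Qp = 2.08 * 430 / 4.6
   = 894.4 / 4.6
   = 194.43 m^3/s per cm.

194.43


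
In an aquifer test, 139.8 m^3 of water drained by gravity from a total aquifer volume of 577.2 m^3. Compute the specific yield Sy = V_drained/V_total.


Specific yield Sy = Volume drained / Total volume.
Sy = 139.8 / 577.2
   = 0.2422.

0.2422


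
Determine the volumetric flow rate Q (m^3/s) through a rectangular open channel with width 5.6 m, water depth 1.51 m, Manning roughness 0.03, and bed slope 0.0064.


For a rectangular channel, the cross-sectional area A = b * y = 5.6 * 1.51 = 8.46 m^2.
The wetted perimeter P = b + 2y = 5.6 + 2*1.51 = 8.62 m.
Hydraulic radius R = A/P = 8.46/8.62 = 0.981 m.
Velocity V = (1/n)*R^(2/3)*S^(1/2) = (1/0.03)*0.981^(2/3)*0.0064^(1/2) = 2.6327 m/s.
Discharge Q = A * V = 8.46 * 2.6327 = 22.262 m^3/s.

22.262


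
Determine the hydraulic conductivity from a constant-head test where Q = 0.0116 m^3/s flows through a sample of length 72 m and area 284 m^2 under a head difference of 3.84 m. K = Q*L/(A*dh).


From K = Q*L / (A*dh):
Numerator: Q*L = 0.0116 * 72 = 0.8352.
Denominator: A*dh = 284 * 3.84 = 1090.56.
K = 0.8352 / 1090.56 = 0.000766 m/s.

0.000766


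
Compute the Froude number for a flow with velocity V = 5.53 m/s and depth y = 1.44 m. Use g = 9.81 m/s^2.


The Froude number is defined as Fr = V / sqrt(g*y).
g*y = 9.81 * 1.44 = 14.1264.
sqrt(g*y) = sqrt(14.1264) = 3.7585.
Fr = 5.53 / 3.7585 = 1.4713.

1.4713


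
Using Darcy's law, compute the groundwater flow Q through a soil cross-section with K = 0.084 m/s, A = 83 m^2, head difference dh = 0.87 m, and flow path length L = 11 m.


Darcy's law: Q = K * A * i, where i = dh/L.
Hydraulic gradient i = 0.87 / 11 = 0.079091.
Q = 0.084 * 83 * 0.079091
  = 0.5514 m^3/s.

0.5514


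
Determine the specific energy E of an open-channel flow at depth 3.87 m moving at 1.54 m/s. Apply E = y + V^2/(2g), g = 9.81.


Specific energy E = y + V^2/(2g).
Velocity head = V^2/(2g) = 1.54^2 / (2*9.81) = 2.3716 / 19.62 = 0.1209 m.
E = 3.87 + 0.1209 = 3.9909 m.

3.9909


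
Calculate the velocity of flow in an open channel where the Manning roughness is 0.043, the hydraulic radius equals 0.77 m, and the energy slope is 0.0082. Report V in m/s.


Manning's equation gives V = (1/n) * R^(2/3) * S^(1/2).
First, compute R^(2/3) = 0.77^(2/3) = 0.8401.
Next, S^(1/2) = 0.0082^(1/2) = 0.090554.
Then 1/n = 1/0.043 = 23.26.
V = 23.26 * 0.8401 * 0.090554 = 1.7692 m/s.

1.7692


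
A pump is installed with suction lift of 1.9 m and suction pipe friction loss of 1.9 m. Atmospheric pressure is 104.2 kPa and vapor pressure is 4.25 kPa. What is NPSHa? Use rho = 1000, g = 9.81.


NPSHa = p_atm/(rho*g) - z_s - hf_s - p_vap/(rho*g).
p_atm/(rho*g) = 104.2*1000 / (1000*9.81) = 10.622 m.
p_vap/(rho*g) = 4.25*1000 / (1000*9.81) = 0.433 m.
NPSHa = 10.622 - 1.9 - 1.9 - 0.433
      = 6.39 m.

6.39


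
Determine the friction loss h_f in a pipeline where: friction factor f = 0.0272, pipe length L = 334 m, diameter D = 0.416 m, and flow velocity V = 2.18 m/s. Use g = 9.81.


Darcy-Weisbach equation: h_f = f * (L/D) * V^2/(2g).
f * L/D = 0.0272 * 334/0.416 = 21.8385.
V^2/(2g) = 2.18^2 / (2*9.81) = 4.7524 / 19.62 = 0.2422 m.
h_f = 21.8385 * 0.2422 = 5.29 m.

5.29


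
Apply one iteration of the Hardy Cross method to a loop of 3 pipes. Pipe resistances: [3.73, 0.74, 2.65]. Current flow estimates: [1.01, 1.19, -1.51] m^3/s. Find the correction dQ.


Numerator terms (r*Q*|Q|): 3.73*1.01*|1.01| = 3.805; 0.74*1.19*|1.19| = 1.0479; 2.65*-1.51*|-1.51| = -6.0423.
Sum of numerator = -1.1894.
Denominator terms (r*|Q|): 3.73*|1.01| = 3.7673; 0.74*|1.19| = 0.8806; 2.65*|-1.51| = 4.0015.
2 * sum of denominator = 2 * 8.6494 = 17.2988.
dQ = --1.1894 / 17.2988 = 0.0688 m^3/s.

0.0688


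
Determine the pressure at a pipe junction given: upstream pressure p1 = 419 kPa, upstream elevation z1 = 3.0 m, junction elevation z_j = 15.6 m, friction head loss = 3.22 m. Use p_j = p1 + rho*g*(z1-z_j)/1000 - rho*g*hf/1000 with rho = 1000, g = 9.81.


Junction pressure: p_j = p1 + rho*g*(z1 - z_j)/1000 - rho*g*hf/1000.
Elevation term = 1000*9.81*(3.0 - 15.6)/1000 = -123.606 kPa.
Friction term = 1000*9.81*3.22/1000 = 31.588 kPa.
p_j = 419 + -123.606 - 31.588 = 263.81 kPa.

263.81


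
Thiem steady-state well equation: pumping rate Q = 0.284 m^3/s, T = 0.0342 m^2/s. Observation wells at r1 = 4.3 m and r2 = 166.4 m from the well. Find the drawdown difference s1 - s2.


Thiem equation: s1 - s2 = Q/(2*pi*T) * ln(r2/r1).
ln(r2/r1) = ln(166.4/4.3) = 3.6558.
Q/(2*pi*T) = 0.284 / (2*pi*0.0342) = 0.284 / 0.2149 = 1.3216.
s1 - s2 = 1.3216 * 3.6558 = 4.8316 m.

4.8316


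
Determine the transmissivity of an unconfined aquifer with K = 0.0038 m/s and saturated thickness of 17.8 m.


Transmissivity is defined as T = K * h.
T = 0.0038 * 17.8
  = 0.0676 m^2/s.

0.0676


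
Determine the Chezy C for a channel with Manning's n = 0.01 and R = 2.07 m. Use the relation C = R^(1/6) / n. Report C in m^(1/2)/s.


The Chezy coefficient relates to Manning's n through C = R^(1/6) / n.
R^(1/6) = 2.07^(1/6) = 1.128916.
C = 1.128916 / 0.01 = 112.89 m^(1/2)/s.

112.89


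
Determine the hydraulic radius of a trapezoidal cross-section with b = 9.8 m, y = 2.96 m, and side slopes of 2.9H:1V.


For a trapezoidal section with side slope z:
A = (b + z*y)*y = (9.8 + 2.9*2.96)*2.96 = 54.417 m^2.
P = b + 2*y*sqrt(1 + z^2) = 9.8 + 2*2.96*sqrt(1 + 2.9^2) = 27.96 m.
R = A/P = 54.417 / 27.96 = 1.9462 m.

1.9462


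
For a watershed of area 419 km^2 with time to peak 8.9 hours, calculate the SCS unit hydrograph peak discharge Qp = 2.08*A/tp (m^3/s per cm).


SCS formula: Qp = 2.08 * A / tp.
Qp = 2.08 * 419 / 8.9
   = 871.52 / 8.9
   = 97.92 m^3/s per cm.

97.92


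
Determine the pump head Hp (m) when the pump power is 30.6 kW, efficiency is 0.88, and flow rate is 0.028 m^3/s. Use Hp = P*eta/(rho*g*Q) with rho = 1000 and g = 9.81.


Pump head formula: Hp = P * eta / (rho * g * Q).
Numerator: P * eta = 30.6 * 1000 * 0.88 = 26928.0 W.
Denominator: rho * g * Q = 1000 * 9.81 * 0.028 = 274.68.
Hp = 26928.0 / 274.68 = 98.03 m.

98.03


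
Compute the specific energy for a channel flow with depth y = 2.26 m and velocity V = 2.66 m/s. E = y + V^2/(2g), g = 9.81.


Specific energy E = y + V^2/(2g).
Velocity head = V^2/(2g) = 2.66^2 / (2*9.81) = 7.0756 / 19.62 = 0.3606 m.
E = 2.26 + 0.3606 = 2.6206 m.

2.6206


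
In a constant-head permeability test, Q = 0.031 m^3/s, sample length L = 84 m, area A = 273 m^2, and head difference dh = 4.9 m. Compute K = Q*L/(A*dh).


From K = Q*L / (A*dh):
Numerator: Q*L = 0.031 * 84 = 2.604.
Denominator: A*dh = 273 * 4.9 = 1337.7.
K = 2.604 / 1337.7 = 0.001947 m/s.

0.001947
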